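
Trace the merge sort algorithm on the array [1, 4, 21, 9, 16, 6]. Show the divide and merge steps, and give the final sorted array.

Merge sort trace:

Split: [1, 4, 21, 9, 16, 6] -> [1, 4, 21] and [9, 16, 6]
  Split: [1, 4, 21] -> [1] and [4, 21]
    Split: [4, 21] -> [4] and [21]
    Merge: [4] + [21] -> [4, 21]
  Merge: [1] + [4, 21] -> [1, 4, 21]
  Split: [9, 16, 6] -> [9] and [16, 6]
    Split: [16, 6] -> [16] and [6]
    Merge: [16] + [6] -> [6, 16]
  Merge: [9] + [6, 16] -> [6, 9, 16]
Merge: [1, 4, 21] + [6, 9, 16] -> [1, 4, 6, 9, 16, 21]

Final sorted array: [1, 4, 6, 9, 16, 21]

The merge sort proceeds by recursively splitting the array and merging sorted halves.
After all merges, the sorted array is [1, 4, 6, 9, 16, 21].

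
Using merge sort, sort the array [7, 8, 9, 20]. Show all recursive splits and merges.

Merge sort trace:

Split: [7, 8, 9, 20] -> [7, 8] and [9, 20]
  Split: [7, 8] -> [7] and [8]
  Merge: [7] + [8] -> [7, 8]
  Split: [9, 20] -> [9] and [20]
  Merge: [9] + [20] -> [9, 20]
Merge: [7, 8] + [9, 20] -> [7, 8, 9, 20]

Final sorted array: [7, 8, 9, 20]

The merge sort proceeds by recursively splitting the array and merging sorted halves.
After all merges, the sorted array is [7, 8, 9, 20].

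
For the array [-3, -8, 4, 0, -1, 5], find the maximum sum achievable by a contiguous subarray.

Using Kadane's algorithm on [-3, -8, 4, 0, -1, 5]:

Scanning through the array:
Position 1 (value -8): max_ending_here = -8, max_so_far = -3
Position 2 (value 4): max_ending_here = 4, max_so_far = 4
Position 3 (value 0): max_ending_here = 4, max_so_far = 4
Position 4 (value -1): max_ending_here = 3, max_so_far = 4
Position 5 (value 5): max_ending_here = 8, max_so_far = 8

Maximum subarray: [4, 0, -1, 5]
Maximum sum: 8

The maximum subarray is [4, 0, -1, 5] with sum 8. This subarray runs from index 2 to index 5.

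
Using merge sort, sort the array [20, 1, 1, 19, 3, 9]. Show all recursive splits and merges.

Merge sort trace:

Split: [20, 1, 1, 19, 3, 9] -> [20, 1, 1] and [19, 3, 9]
  Split: [20, 1, 1] -> [20] and [1, 1]
    Split: [1, 1] -> [1] and [1]
    Merge: [1] + [1] -> [1, 1]
  Merge: [20] + [1, 1] -> [1, 1, 20]
  Split: [19, 3, 9] -> [19] and [3, 9]
    Split: [3, 9] -> [3] and [9]
    Merge: [3] + [9] -> [3, 9]
  Merge: [19] + [3, 9] -> [3, 9, 19]
Merge: [1, 1, 20] + [3, 9, 19] -> [1, 1, 3, 9, 19, 20]

Final sorted array: [1, 1, 3, 9, 19, 20]

The merge sort proceeds by recursively splitting the array and merging sorted halves.
After all merges, the sorted array is [1, 1, 3, 9, 19, 20].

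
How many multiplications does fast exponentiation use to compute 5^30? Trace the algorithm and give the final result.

Computing 5^30 by squaring (build up from 5^1; each line after the first costs one multiplication):

5^1 = 5
5^2 = (5^1)^2 = 5^2 = 25
5^3 = 5 * 5^2 = 5 * 25 = 125
5^6 = (5^3)^2 = 125^2 = 15625
5^7 = 5 * 5^6 = 5 * 15625 = 78125
5^14 = (5^7)^2 = 78125^2 = 6103515625
5^15 = 5 * 5^14 = 5 * 6103515625 = 30517578125
5^30 = (5^15)^2 = 30517578125^2 = 931322574615478515625

Result: 931322574615478515625
Multiplications needed: 7 (7 lines after 5^1)

5^30 = 931322574615478515625. Using exponentiation by squaring, this requires 7 multiplications. The key idea: if the exponent is even, square the half-power; if odd, multiply by the base once.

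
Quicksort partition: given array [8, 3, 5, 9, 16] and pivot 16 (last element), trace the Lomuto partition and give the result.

Lomuto partition with pivot = 16:

Initial array: [8, 3, 5, 9, 16]

arr[0]=8 <= 16: swap with position 0, array becomes [8, 3, 5, 9, 16]
arr[1]=3 <= 16: swap with position 1, array becomes [8, 3, 5, 9, 16]
arr[2]=5 <= 16: swap with position 2, array becomes [8, 3, 5, 9, 16]
arr[3]=9 <= 16: swap with position 3, array becomes [8, 3, 5, 9, 16]

Place pivot at position 4: [8, 3, 5, 9, 16]
Pivot position: 4

After partitioning with pivot 16, the array becomes [8, 3, 5, 9, 16]. The pivot is placed at index 4. All elements to the left of the pivot are <= 16, and all elements to the right are > 16.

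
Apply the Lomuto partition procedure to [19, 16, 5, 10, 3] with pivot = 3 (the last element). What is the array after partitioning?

Lomuto partition with pivot = 3:

Initial array: [19, 16, 5, 10, 3]

arr[0]=19 > 3: no swap
arr[1]=16 > 3: no swap
arr[2]=5 > 3: no swap
arr[3]=10 > 3: no swap

Place pivot at position 0: [3, 16, 5, 10, 19]
Pivot position: 0

After partitioning with pivot 3, the array becomes [3, 16, 5, 10, 19]. The pivot is placed at index 0. All elements to the left of the pivot are <= 3, and all elements to the right are > 3.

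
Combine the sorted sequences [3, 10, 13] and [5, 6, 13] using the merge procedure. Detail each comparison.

Merging process:

Compare 3 vs 5: take 3 from left. Merged: [3]
Compare 10 vs 5: take 5 from right. Merged: [3, 5]
Compare 10 vs 6: take 6 from right. Merged: [3, 5, 6]
Compare 10 vs 13: take 10 from left. Merged: [3, 5, 6, 10]
Compare 13 vs 13: take 13 from left. Merged: [3, 5, 6, 10, 13]
Append remaining from right: [13]. Merged: [3, 5, 6, 10, 13, 13]

Final merged array: [3, 5, 6, 10, 13, 13]
Total comparisons: 5

The merged array is [3, 5, 6, 10, 13, 13], requiring 5 comparisons. The merge step runs in O(n) time where n is the total number of elements.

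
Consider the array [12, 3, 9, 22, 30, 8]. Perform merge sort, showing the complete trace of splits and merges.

Merge sort trace:

Split: [12, 3, 9, 22, 30, 8] -> [12, 3, 9] and [22, 30, 8]
  Split: [12, 3, 9] -> [12] and [3, 9]
    Split: [3, 9] -> [3] and [9]
    Merge: [3] + [9] -> [3, 9]
  Merge: [12] + [3, 9] -> [3, 9, 12]
  Split: [22, 30, 8] -> [22] and [30, 8]
    Split: [30, 8] -> [30] and [8]
    Merge: [30] + [8] -> [8, 30]
  Merge: [22] + [8, 30] -> [8, 22, 30]
Merge: [3, 9, 12] + [8, 22, 30] -> [3, 8, 9, 12, 22, 30]

Final sorted array: [3, 8, 9, 12, 22, 30]

The merge sort proceeds by recursively splitting the array and merging sorted halves.
After all merges, the sorted array is [3, 8, 9, 12, 22, 30].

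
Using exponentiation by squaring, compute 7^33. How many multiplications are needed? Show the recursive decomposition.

Computing 7^33 by squaring (build up from 7^1; each line after the first costs one multiplication):

7^1 = 7
7^2 = (7^1)^2 = 7^2 = 49
7^4 = (7^2)^2 = 49^2 = 2401
7^8 = (7^4)^2 = 2401^2 = 5764801
7^16 = (7^8)^2 = 5764801^2 = 33232930569601
7^32 = (7^16)^2 = 33232930569601^2 = 1104427674243920646305299201
7^33 = 7 * 7^32 = 7 * 1104427674243920646305299201 = 7730993719707444524137094407

Result: 7730993719707444524137094407
Multiplications needed: 6 (6 lines after 7^1)

7^33 = 7730993719707444524137094407. Using exponentiation by squaring, this requires 6 multiplications. The key idea: if the exponent is even, square the half-power; if odd, multiply by the base once.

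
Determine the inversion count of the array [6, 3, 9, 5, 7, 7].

Finding inversions in [6, 3, 9, 5, 7, 7]:

(0, 1): arr[0]=6 > arr[1]=3
(0, 3): arr[0]=6 > arr[3]=5
(2, 3): arr[2]=9 > arr[3]=5
(2, 4): arr[2]=9 > arr[4]=7
(2, 5): arr[2]=9 > arr[5]=7

Total inversions: 5

The array has 5 inversion(s): (0,1), (0,3), (2,3), (2,4), (2,5). Each pair (i,j) satisfies i < j and arr[i] > arr[j].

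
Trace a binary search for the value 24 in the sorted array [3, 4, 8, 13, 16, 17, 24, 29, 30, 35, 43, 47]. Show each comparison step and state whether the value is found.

Binary search for 24 in [3, 4, 8, 13, 16, 17, 24, 29, 30, 35, 43, 47]:

lo=0, hi=11, mid=5, arr[mid]=17 -> 17 < 24, search right half
lo=6, hi=11, mid=8, arr[mid]=30 -> 30 > 24, search left half
lo=6, hi=7, mid=6, arr[mid]=24 -> Found target at index 6!

Binary search finds 24 at index 6 after 3 comparisons. The search repeatedly halves the search space by comparing with the middle element.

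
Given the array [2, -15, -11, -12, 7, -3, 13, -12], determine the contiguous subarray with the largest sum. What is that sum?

Using Kadane's algorithm on [2, -15, -11, -12, 7, -3, 13, -12]:

Scanning through the array:
Position 1 (value -15): max_ending_here = -13, max_so_far = 2
Position 2 (value -11): max_ending_here = -11, max_so_far = 2
Position 3 (value -12): max_ending_here = -12, max_so_far = 2
Position 4 (value 7): max_ending_here = 7, max_so_far = 7
Position 5 (value -3): max_ending_here = 4, max_so_far = 7
Position 6 (value 13): max_ending_here = 17, max_so_far = 17
Position 7 (value -12): max_ending_here = 5, max_so_far = 17

Maximum subarray: [7, -3, 13]
Maximum sum: 17

The maximum subarray is [7, -3, 13] with sum 17. This subarray runs from index 4 to index 6.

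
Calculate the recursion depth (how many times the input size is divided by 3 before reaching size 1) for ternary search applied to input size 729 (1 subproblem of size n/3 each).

For divide and conquer with division factor 3:

Problem sizes at each level:
Level 0: 729
Level 1: 243
Level 2: 81
Level 3: 27
Level 4: 9
Level 5: 3
Level 6: 1

The root is level 0 and the size-1 base case is level 6 (the tree spans levels 0 through 6, i.e. 7 levels counting the root), so the depth is the number of divisions: log_3(729) = 6

The recursion tree depth is log_3(729) = 6. At each level, the problem size is divided by 3, so it takes 6 divisions to reduce to a base case of size 1. The algorithm makes 1 recursive call at each level.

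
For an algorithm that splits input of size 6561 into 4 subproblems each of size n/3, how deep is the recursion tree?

For divide and conquer with division factor 3:

Problem sizes at each level:
Level 0: 6561
Level 1: 2187
Level 2: 729
Level 3: 243
Level 4: 81
Level 5: 27
Level 6: 9
Level 7: 3
Level 8: 1

The root is level 0 and the size-1 base case is level 8 (the tree spans levels 0 through 8, i.e. 9 levels counting the root), so the depth is the number of divisions: log_3(6561) = 8

The recursion tree depth is log_3(6561) = 8. At each level, the problem size is divided by 3, so it takes 8 divisions to reduce to a base case of size 1. The algorithm makes 4 recursive calls at each level.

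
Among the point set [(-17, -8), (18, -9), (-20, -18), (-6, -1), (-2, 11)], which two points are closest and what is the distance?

Computing all pairwise distances among 5 points:

d((-17, -8), (18, -9)) = 35.0143
d((-17, -8), (-20, -18)) = 10.4403 <-- minimum
d((-17, -8), (-6, -1)) = 13.0384
d((-17, -8), (-2, 11)) = 24.2074
d((18, -9), (-20, -18)) = 39.0512
d((18, -9), (-6, -1)) = 25.2982
d((18, -9), (-2, 11)) = 28.2843
d((-20, -18), (-6, -1)) = 22.0227
d((-20, -18), (-2, 11)) = 34.1321
d((-6, -1), (-2, 11)) = 12.6491

Closest pair: (-17, -8) and (-20, -18) with distance 10.4403

The closest pair is (-17, -8) and (-20, -18) with Euclidean distance 10.4403. For 5 points, brute-force pairwise comparison is shown above. For large n, the divide-and-conquer algorithm (sort by x, recurse on halves, check the dividing strip) achieves O(n log n).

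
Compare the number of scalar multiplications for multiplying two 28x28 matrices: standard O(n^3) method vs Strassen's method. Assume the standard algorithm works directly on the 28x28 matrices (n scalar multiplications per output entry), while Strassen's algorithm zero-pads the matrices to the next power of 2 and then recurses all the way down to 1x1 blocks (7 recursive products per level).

Matrix multiplication for 28x28 matrices:

Strassen's algorithm requires power-of-2 dimensions. Pad 28x28 to 32x32 (next power of 2).

Standard algorithm: 28^3 = 21952 multiplications
Strassen's algorithm: 7^(log2(32)) = 7^5 = 16807 multiplications
Savings: 21952 - 16807 = 5145 multiplications

Standard: 21952 multiplications (28^3). Strassen: 16807 multiplications (7^5, after padding to 32x32). Strassen reduces 8 recursive multiplications to 7 at each level.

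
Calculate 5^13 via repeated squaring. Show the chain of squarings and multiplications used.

Computing 5^13 by squaring (build up from 5^1; each line after the first costs one multiplication):

5^1 = 5
5^2 = (5^1)^2 = 5^2 = 25
5^3 = 5 * 5^2 = 5 * 25 = 125
5^6 = (5^3)^2 = 125^2 = 15625
5^12 = (5^6)^2 = 15625^2 = 244140625
5^13 = 5 * 5^12 = 5 * 244140625 = 1220703125

Result: 1220703125
Multiplications needed: 5 (5 lines after 5^1)

5^13 = 1220703125. Using exponentiation by squaring, this requires 5 multiplications. The key idea: if the exponent is even, square the half-power; if odd, multiply by the base once.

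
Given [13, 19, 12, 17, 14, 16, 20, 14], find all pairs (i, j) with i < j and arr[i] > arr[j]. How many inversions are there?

Finding inversions in [13, 19, 12, 17, 14, 16, 20, 14]:

(0, 2): arr[0]=13 > arr[2]=12
(1, 2): arr[1]=19 > arr[2]=12
(1, 3): arr[1]=19 > arr[3]=17
(1, 4): arr[1]=19 > arr[4]=14
(1, 5): arr[1]=19 > arr[5]=16
(1, 7): arr[1]=19 > arr[7]=14
(3, 4): arr[3]=17 > arr[4]=14
(3, 5): arr[3]=17 > arr[5]=16
(3, 7): arr[3]=17 > arr[7]=14
(5, 7): arr[5]=16 > arr[7]=14
(6, 7): arr[6]=20 > arr[7]=14

Total inversions: 11

The array has 11 inversion(s): (0,2), (1,2), (1,3), (1,4), (1,5), (1,7), (3,4), (3,5), (3,7), (5,7), (6,7). Each pair (i,j) satisfies i < j and arr[i] > arr[j].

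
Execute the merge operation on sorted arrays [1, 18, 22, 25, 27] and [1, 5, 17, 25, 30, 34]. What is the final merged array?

Merging process:

Compare 1 vs 1: take 1 from left. Merged: [1]
Compare 18 vs 1: take 1 from right. Merged: [1, 1]
Compare 18 vs 5: take 5 from right. Merged: [1, 1, 5]
Compare 18 vs 17: take 17 from right. Merged: [1, 1, 5, 17]
Compare 18 vs 25: take 18 from left. Merged: [1, 1, 5, 17, 18]
Compare 22 vs 25: take 22 from left. Merged: [1, 1, 5, 17, 18, 22]
Compare 25 vs 25: take 25 from left. Merged: [1, 1, 5, 17, 18, 22, 25]
Compare 27 vs 25: take 25 from right. Merged: [1, 1, 5, 17, 18, 22, 25, 25]
Compare 27 vs 30: take 27 from left. Merged: [1, 1, 5, 17, 18, 22, 25, 25, 27]
Append remaining from right: [30, 34]. Merged: [1, 1, 5, 17, 18, 22, 25, 25, 27, 30, 34]

Final merged array: [1, 1, 5, 17, 18, 22, 25, 25, 27, 30, 34]
Total comparisons: 9

The merged array is [1, 1, 5, 17, 18, 22, 25, 25, 27, 30, 34], requiring 9 comparisons. The merge step runs in O(n) time where n is the total number of elements.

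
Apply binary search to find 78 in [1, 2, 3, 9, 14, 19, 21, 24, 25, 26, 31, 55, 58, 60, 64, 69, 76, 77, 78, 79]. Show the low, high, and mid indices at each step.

Binary search for 78 in [1, 2, 3, 9, 14, 19, 21, 24, 25, 26, 31, 55, 58, 60, 64, 69, 76, 77, 78, 79]:

lo=0, hi=19, mid=9, arr[mid]=26 -> 26 < 78, search right half
lo=10, hi=19, mid=14, arr[mid]=64 -> 64 < 78, search right half
lo=15, hi=19, mid=17, arr[mid]=77 -> 77 < 78, search right half
lo=18, hi=19, mid=18, arr[mid]=78 -> Found target at index 18!

Binary search finds 78 at index 18 after 4 comparisons. The search repeatedly halves the search space by comparing with the middle element.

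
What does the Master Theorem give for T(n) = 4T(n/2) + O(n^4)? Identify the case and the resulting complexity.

Master Theorem for T(n) = 4T(n/2) + O(n^4):

a = 4, b = 2, c = 4
log_b(a) = log_2(4) = 2.0000

Case 3: c = 4 > log_2(4) = 2.0000
T(n) = O(n^4) = O(n^4)

For T(n) = 4T(n/2) + O(n^4): log_2(4) = 2.0000. This is Case 3 of the Master Theorem (c > log_b(a), work dominated by root), giving O(n^4).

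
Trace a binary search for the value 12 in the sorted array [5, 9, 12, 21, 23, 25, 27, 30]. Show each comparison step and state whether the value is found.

Binary search for 12 in [5, 9, 12, 21, 23, 25, 27, 30]:

lo=0, hi=7, mid=3, arr[mid]=21 -> 21 > 12, search left half
lo=0, hi=2, mid=1, arr[mid]=9 -> 9 < 12, search right half
lo=2, hi=2, mid=2, arr[mid]=12 -> Found target at index 2!

Binary search finds 12 at index 2 after 3 comparisons. The search repeatedly halves the search space by comparing with the middle element.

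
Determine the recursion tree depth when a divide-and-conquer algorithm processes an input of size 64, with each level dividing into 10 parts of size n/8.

For divide and conquer with division factor 8:

Problem sizes at each level:
Level 0: 64
Level 1: 8
Level 2: 1

The root is level 0 and the size-1 base case is level 2 (the tree spans levels 0 through 2, i.e. 3 levels counting the root), so the depth is the number of divisions: log_8(64) = 2

The recursion tree depth is log_8(64) = 2. At each level, the problem size is divided by 8, so it takes 2 divisions to reduce to a base case of size 1. The algorithm makes 10 recursive calls at each level.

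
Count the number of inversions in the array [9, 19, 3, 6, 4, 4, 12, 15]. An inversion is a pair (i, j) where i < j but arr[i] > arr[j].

Finding inversions in [9, 19, 3, 6, 4, 4, 12, 15]:

(0, 2): arr[0]=9 > arr[2]=3
(0, 3): arr[0]=9 > arr[3]=6
(0, 4): arr[0]=9 > arr[4]=4
(0, 5): arr[0]=9 > arr[5]=4
(1, 2): arr[1]=19 > arr[2]=3
(1, 3): arr[1]=19 > arr[3]=6
(1, 4): arr[1]=19 > arr[4]=4
(1, 5): arr[1]=19 > arr[5]=4
(1, 6): arr[1]=19 > arr[6]=12
(1, 7): arr[1]=19 > arr[7]=15
(3, 4): arr[3]=6 > arr[4]=4
(3, 5): arr[3]=6 > arr[5]=4

Total inversions: 12

The array has 12 inversion(s): (0,2), (0,3), (0,4), (0,5), (1,2), (1,3), (1,4), (1,5), (1,6), (1,7), (3,4), (3,5). Each pair (i,j) satisfies i < j and arr[i] > arr[j].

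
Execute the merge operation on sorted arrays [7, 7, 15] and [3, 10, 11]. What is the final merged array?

Merging process:

Compare 7 vs 3: take 3 from right. Merged: [3]
Compare 7 vs 10: take 7 from left. Merged: [3, 7]
Compare 7 vs 10: take 7 from left. Merged: [3, 7, 7]
Compare 15 vs 10: take 10 from right. Merged: [3, 7, 7, 10]
Compare 15 vs 11: take 11 from right. Merged: [3, 7, 7, 10, 11]
Append remaining from left: [15]. Merged: [3, 7, 7, 10, 11, 15]

Final merged array: [3, 7, 7, 10, 11, 15]
Total comparisons: 5

The merged array is [3, 7, 7, 10, 11, 15], requiring 5 comparisons. The merge step runs in O(n) time where n is the total number of elements.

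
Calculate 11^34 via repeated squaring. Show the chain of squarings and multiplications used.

Computing 11^34 by squaring (build up from 11^1; each line after the first costs one multiplication):

11^1 = 11
11^2 = (11^1)^2 = 11^2 = 121
11^4 = (11^2)^2 = 121^2 = 14641
11^8 = (11^4)^2 = 14641^2 = 214358881
11^16 = (11^8)^2 = 214358881^2 = 45949729863572161
11^17 = 11 * 11^16 = 11 * 45949729863572161 = 505447028499293771
11^34 = (11^17)^2 = 505447028499293771^2 = 255476698618765889551019445759400441

Result: 255476698618765889551019445759400441
Multiplications needed: 6 (6 lines after 11^1)

11^34 = 255476698618765889551019445759400441. Using exponentiation by squaring, this requires 6 multiplications. The key idea: if the exponent is even, square the half-power; if odd, multiply by the base once.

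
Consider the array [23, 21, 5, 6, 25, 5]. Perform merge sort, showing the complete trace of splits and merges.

Merge sort trace:

Split: [23, 21, 5, 6, 25, 5] -> [23, 21, 5] and [6, 25, 5]
  Split: [23, 21, 5] -> [23] and [21, 5]
    Split: [21, 5] -> [21] and [5]
    Merge: [21] + [5] -> [5, 21]
  Merge: [23] + [5, 21] -> [5, 21, 23]
  Split: [6, 25, 5] -> [6] and [25, 5]
    Split: [25, 5] -> [25] and [5]
    Merge: [25] + [5] -> [5, 25]
  Merge: [6] + [5, 25] -> [5, 6, 25]
Merge: [5, 21, 23] + [5, 6, 25] -> [5, 5, 6, 21, 23, 25]

Final sorted array: [5, 5, 6, 21, 23, 25]

The merge sort proceeds by recursively splitting the array and merging sorted halves.
After all merges, the sorted array is [5, 5, 6, 21, 23, 25].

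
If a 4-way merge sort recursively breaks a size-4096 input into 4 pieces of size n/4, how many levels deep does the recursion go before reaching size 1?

For divide and conquer with division factor 4:

Problem sizes at each level:
Level 0: 4096
Level 1: 1024
Level 2: 256
Level 3: 64
Level 4: 16
Level 5: 4
Level 6: 1

The root is level 0 and the size-1 base case is level 6 (the tree spans levels 0 through 6, i.e. 7 levels counting the root), so the depth is the number of divisions: log_4(4096) = 6

The recursion tree depth is log_4(4096) = 6. At each level, the problem size is divided by 4, so it takes 6 divisions to reduce to a base case of size 1. The algorithm makes 4 recursive calls at each level.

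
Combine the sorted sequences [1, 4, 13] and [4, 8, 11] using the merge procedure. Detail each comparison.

Merging process:

Compare 1 vs 4: take 1 from left. Merged: [1]
Compare 4 vs 4: take 4 from left. Merged: [1, 4]
Compare 13 vs 4: take 4 from right. Merged: [1, 4, 4]
Compare 13 vs 8: take 8 from right. Merged: [1, 4, 4, 8]
Compare 13 vs 11: take 11 from right. Merged: [1, 4, 4, 8, 11]
Append remaining from left: [13]. Merged: [1, 4, 4, 8, 11, 13]

Final merged array: [1, 4, 4, 8, 11, 13]
Total comparisons: 5

The merged array is [1, 4, 4, 8, 11, 13], requiring 5 comparisons. The merge step runs in O(n) time where n is the total number of elements.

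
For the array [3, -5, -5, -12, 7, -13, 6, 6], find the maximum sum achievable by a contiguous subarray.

Using Kadane's algorithm on [3, -5, -5, -12, 7, -13, 6, 6]:

Scanning through the array:
Position 1 (value -5): max_ending_here = -2, max_so_far = 3
Position 2 (value -5): max_ending_here = -5, max_so_far = 3
Position 3 (value -12): max_ending_here = -12, max_so_far = 3
Position 4 (value 7): max_ending_here = 7, max_so_far = 7
Position 5 (value -13): max_ending_here = -6, max_so_far = 7
Position 6 (value 6): max_ending_here = 6, max_so_far = 7
Position 7 (value 6): max_ending_here = 12, max_so_far = 12

Maximum subarray: [6, 6]
Maximum sum: 12

The maximum subarray is [6, 6] with sum 12. This subarray runs from index 6 to index 7.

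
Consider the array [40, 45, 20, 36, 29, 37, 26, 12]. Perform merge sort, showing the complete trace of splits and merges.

Merge sort trace:

Split: [40, 45, 20, 36, 29, 37, 26, 12] -> [40, 45, 20, 36] and [29, 37, 26, 12]
  Split: [40, 45, 20, 36] -> [40, 45] and [20, 36]
    Split: [40, 45] -> [40] and [45]
    Merge: [40] + [45] -> [40, 45]
    Split: [20, 36] -> [20] and [36]
    Merge: [20] + [36] -> [20, 36]
  Merge: [40, 45] + [20, 36] -> [20, 36, 40, 45]
  Split: [29, 37, 26, 12] -> [29, 37] and [26, 12]
    Split: [29, 37] -> [29] and [37]
    Merge: [29] + [37] -> [29, 37]
    Split: [26, 12] -> [26] and [12]
    Merge: [26] + [12] -> [12, 26]
  Merge: [29, 37] + [12, 26] -> [12, 26, 29, 37]
Merge: [20, 36, 40, 45] + [12, 26, 29, 37] -> [12, 20, 26, 29, 36, 37, 40, 45]

Final sorted array: [12, 20, 26, 29, 36, 37, 40, 45]

The merge sort proceeds by recursively splitting the array and merging sorted halves.
After all merges, the sorted array is [12, 20, 26, 29, 36, 37, 40, 45].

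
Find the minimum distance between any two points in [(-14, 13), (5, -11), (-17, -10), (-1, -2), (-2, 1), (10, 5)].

Computing all pairwise distances among 6 points:

d((-14, 13), (5, -11)) = 30.6105
d((-14, 13), (-17, -10)) = 23.1948
d((-14, 13), (-1, -2)) = 19.8494
d((-14, 13), (-2, 1)) = 16.9706
d((-14, 13), (10, 5)) = 25.2982
d((5, -11), (-17, -10)) = 22.0227
d((5, -11), (-1, -2)) = 10.8167
d((5, -11), (-2, 1)) = 13.8924
d((5, -11), (10, 5)) = 16.7631
d((-17, -10), (-1, -2)) = 17.8885
d((-17, -10), (-2, 1)) = 18.6011
d((-17, -10), (10, 5)) = 30.8869
d((-1, -2), (-2, 1)) = 3.1623 <-- minimum
d((-1, -2), (10, 5)) = 13.0384
d((-2, 1), (10, 5)) = 12.6491

Closest pair: (-1, -2) and (-2, 1) with distance 3.1623

The closest pair is (-1, -2) and (-2, 1) with Euclidean distance 3.1623. For 6 points, brute-force pairwise comparison is shown above. For large n, the divide-and-conquer algorithm (sort by x, recurse on halves, check the dividing strip) achieves O(n log n).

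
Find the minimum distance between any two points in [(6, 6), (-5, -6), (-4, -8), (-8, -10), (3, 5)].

Computing all pairwise distances among 5 points:

d((6, 6), (-5, -6)) = 16.2788
d((6, 6), (-4, -8)) = 17.2047
d((6, 6), (-8, -10)) = 21.2603
d((6, 6), (3, 5)) = 3.1623
d((-5, -6), (-4, -8)) = 2.2361 <-- minimum
d((-5, -6), (-8, -10)) = 5.0
d((-5, -6), (3, 5)) = 13.6015
d((-4, -8), (-8, -10)) = 4.4721
d((-4, -8), (3, 5)) = 14.7648
d((-8, -10), (3, 5)) = 18.6011

Closest pair: (-5, -6) and (-4, -8) with distance 2.2361

The closest pair is (-5, -6) and (-4, -8) with Euclidean distance 2.2361. For 5 points, brute-force pairwise comparison is shown above. For large n, the divide-and-conquer algorithm (sort by x, recurse on halves, check the dividing strip) achieves O(n log n).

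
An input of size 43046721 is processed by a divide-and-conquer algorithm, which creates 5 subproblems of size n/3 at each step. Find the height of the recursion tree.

For divide and conquer with division factor 3:

Problem sizes at each level:
Level 0: 43046721
Level 1: 14348907
Level 2: 4782969
Level 3: 1594323
Level 4: 531441
Level 5: 177147
Level 6: 59049
Level 7: 19683
Level 8: 6561
Level 9: 2187
Level 10: 729
Level 11: 243
Level 12: 81
Level 13: 27
Level 14: 9
Level 15: 3
Level 16: 1

The root is level 0 and the size-1 base case is level 16 (the tree spans levels 0 through 16, i.e. 17 levels counting the root), so the depth is the number of divisions: log_3(43046721) = 16

The recursion tree depth is log_3(43046721) = 16. At each level, the problem size is divided by 3, so it takes 16 divisions to reduce to a base case of size 1. The algorithm makes 5 recursive calls at each level.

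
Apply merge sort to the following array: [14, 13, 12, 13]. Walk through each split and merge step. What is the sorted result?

Merge sort trace:

Split: [14, 13, 12, 13] -> [14, 13] and [12, 13]
  Split: [14, 13] -> [14] and [13]
  Merge: [14] + [13] -> [13, 14]
  Split: [12, 13] -> [12] and [13]
  Merge: [12] + [13] -> [12, 13]
Merge: [13, 14] + [12, 13] -> [12, 13, 13, 14]

Final sorted array: [12, 13, 13, 14]

The merge sort proceeds by recursively splitting the array and merging sorted halves.
After all merges, the sorted array is [12, 13, 13, 14].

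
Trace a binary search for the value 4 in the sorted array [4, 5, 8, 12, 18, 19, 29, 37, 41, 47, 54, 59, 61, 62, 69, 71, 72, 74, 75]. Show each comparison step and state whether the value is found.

Binary search for 4 in [4, 5, 8, 12, 18, 19, 29, 37, 41, 47, 54, 59, 61, 62, 69, 71, 72, 74, 75]:

lo=0, hi=18, mid=9, arr[mid]=47 -> 47 > 4, search left half
lo=0, hi=8, mid=4, arr[mid]=18 -> 18 > 4, search left half
lo=0, hi=3, mid=1, arr[mid]=5 -> 5 > 4, search left half
lo=0, hi=0, mid=0, arr[mid]=4 -> Found target at index 0!

Binary search finds 4 at index 0 after 4 comparisons. The search repeatedly halves the search space by comparing with the middle element.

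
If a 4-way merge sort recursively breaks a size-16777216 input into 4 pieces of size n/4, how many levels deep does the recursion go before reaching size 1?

For divide and conquer with division factor 4:

Problem sizes at each level:
Level 0: 16777216
Level 1: 4194304
Level 2: 1048576
Level 3: 262144
Level 4: 65536
Level 5: 16384
Level 6: 4096
Level 7: 1024
Level 8: 256
Level 9: 64
Level 10: 16
Level 11: 4
Level 12: 1

The root is level 0 and the size-1 base case is level 12 (the tree spans levels 0 through 12, i.e. 13 levels counting the root), so the depth is the number of divisions: log_4(16777216) = 12

The recursion tree depth is log_4(16777216) = 12. At each level, the problem size is divided by 4, so it takes 12 divisions to reduce to a base case of size 1. The algorithm makes 4 recursive calls at each level.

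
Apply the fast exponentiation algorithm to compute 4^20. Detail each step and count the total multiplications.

Computing 4^20 by squaring (build up from 4^1; each line after the first costs one multiplication):

4^1 = 4
4^2 = (4^1)^2 = 4^2 = 16
4^4 = (4^2)^2 = 16^2 = 256
4^5 = 4 * 4^4 = 4 * 256 = 1024
4^10 = (4^5)^2 = 1024^2 = 1048576
4^20 = (4^10)^2 = 1048576^2 = 1099511627776

Result: 1099511627776
Multiplications needed: 5 (5 lines after 4^1)

4^20 = 1099511627776. Using exponentiation by squaring, this requires 5 multiplications. The key idea: if the exponent is even, square the half-power; if odd, multiply by the base once.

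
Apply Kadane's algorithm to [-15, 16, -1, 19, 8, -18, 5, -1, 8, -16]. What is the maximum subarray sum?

Using Kadane's algorithm on [-15, 16, -1, 19, 8, -18, 5, -1, 8, -16]:

Scanning through the array:
Position 1 (value 16): max_ending_here = 16, max_so_far = 16
Position 2 (value -1): max_ending_here = 15, max_so_far = 16
Position 3 (value 19): max_ending_here = 34, max_so_far = 34
Position 4 (value 8): max_ending_here = 42, max_so_far = 42
Position 5 (value -18): max_ending_here = 24, max_so_far = 42
Position 6 (value 5): max_ending_here = 29, max_so_far = 42
Position 7 (value -1): max_ending_here = 28, max_so_far = 42
Position 8 (value 8): max_ending_here = 36, max_so_far = 42
Position 9 (value -16): max_ending_here = 20, max_so_far = 42

Maximum subarray: [16, -1, 19, 8]
Maximum sum: 42

The maximum subarray is [16, -1, 19, 8] with sum 42. This subarray runs from index 1 to index 4.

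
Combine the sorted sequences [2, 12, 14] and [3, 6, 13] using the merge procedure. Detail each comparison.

Merging process:

Compare 2 vs 3: take 2 from left. Merged: [2]
Compare 12 vs 3: take 3 from right. Merged: [2, 3]
Compare 12 vs 6: take 6 from right. Merged: [2, 3, 6]
Compare 12 vs 13: take 12 from left. Merged: [2, 3, 6, 12]
Compare 14 vs 13: take 13 from right. Merged: [2, 3, 6, 12, 13]
Append remaining from left: [14]. Merged: [2, 3, 6, 12, 13, 14]

Final merged array: [2, 3, 6, 12, 13, 14]
Total comparisons: 5

The merged array is [2, 3, 6, 12, 13, 14], requiring 5 comparisons. The merge step runs in O(n) time where n is the total number of elements.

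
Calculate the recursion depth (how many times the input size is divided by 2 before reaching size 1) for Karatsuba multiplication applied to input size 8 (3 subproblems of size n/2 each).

For divide and conquer with division factor 2:

Problem sizes at each level:
Level 0: 8
Level 1: 4
Level 2: 2
Level 3: 1

The root is level 0 and the size-1 base case is level 3 (the tree spans levels 0 through 3, i.e. 4 levels counting the root), so the depth is the number of divisions: log_2(8) = 3

The recursion tree depth is log_2(8) = 3. At each level, the problem size is divided by 2, so it takes 3 divisions to reduce to a base case of size 1. The algorithm makes 3 recursive calls at each level.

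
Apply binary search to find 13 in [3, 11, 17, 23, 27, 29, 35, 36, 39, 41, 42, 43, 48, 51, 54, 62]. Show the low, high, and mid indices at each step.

Binary search for 13 in [3, 11, 17, 23, 27, 29, 35, 36, 39, 41, 42, 43, 48, 51, 54, 62]:

lo=0, hi=15, mid=7, arr[mid]=36 -> 36 > 13, search left half
lo=0, hi=6, mid=3, arr[mid]=23 -> 23 > 13, search left half
lo=0, hi=2, mid=1, arr[mid]=11 -> 11 < 13, search right half
lo=2, hi=2, mid=2, arr[mid]=17 -> 17 > 13, search left half
lo=2 > hi=1, target 13 not found

Binary search determines that 13 is not in the array after 4 comparisons. The search space was exhausted without finding the target.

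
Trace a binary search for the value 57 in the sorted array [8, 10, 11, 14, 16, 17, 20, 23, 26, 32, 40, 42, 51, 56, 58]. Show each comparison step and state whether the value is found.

Binary search for 57 in [8, 10, 11, 14, 16, 17, 20, 23, 26, 32, 40, 42, 51, 56, 58]:

lo=0, hi=14, mid=7, arr[mid]=23 -> 23 < 57, search right half
lo=8, hi=14, mid=11, arr[mid]=42 -> 42 < 57, search right half
lo=12, hi=14, mid=13, arr[mid]=56 -> 56 < 57, search right half
lo=14, hi=14, mid=14, arr[mid]=58 -> 58 > 57, search left half
lo=14 > hi=13, target 57 not found

Binary search determines that 57 is not in the array after 4 comparisons. The search space was exhausted without finding the target.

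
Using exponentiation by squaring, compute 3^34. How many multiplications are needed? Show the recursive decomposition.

Computing 3^34 by squaring (build up from 3^1; each line after the first costs one multiplication):

3^1 = 3
3^2 = (3^1)^2 = 3^2 = 9
3^4 = (3^2)^2 = 9^2 = 81
3^8 = (3^4)^2 = 81^2 = 6561
3^16 = (3^8)^2 = 6561^2 = 43046721
3^17 = 3 * 3^16 = 3 * 43046721 = 129140163
3^34 = (3^17)^2 = 129140163^2 = 16677181699666569

Result: 16677181699666569
Multiplications needed: 6 (6 lines after 3^1)

3^34 = 16677181699666569. Using exponentiation by squaring, this requires 6 multiplications. The key idea: if the exponent is even, square the half-power; if odd, multiply by the base once.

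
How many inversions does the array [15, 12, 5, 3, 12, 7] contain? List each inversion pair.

Finding inversions in [15, 12, 5, 3, 12, 7]:

(0, 1): arr[0]=15 > arr[1]=12
(0, 2): arr[0]=15 > arr[2]=5
(0, 3): arr[0]=15 > arr[3]=3
(0, 4): arr[0]=15 > arr[4]=12
(0, 5): arr[0]=15 > arr[5]=7
(1, 2): arr[1]=12 > arr[2]=5
(1, 3): arr[1]=12 > arr[3]=3
(1, 5): arr[1]=12 > arr[5]=7
(2, 3): arr[2]=5 > arr[3]=3
(4, 5): arr[4]=12 > arr[5]=7

Total inversions: 10

The array has 10 inversion(s): (0,1), (0,2), (0,3), (0,4), (0,5), (1,2), (1,3), (1,5), (2,3), (4,5). Each pair (i,j) satisfies i < j and arr[i] > arr[j].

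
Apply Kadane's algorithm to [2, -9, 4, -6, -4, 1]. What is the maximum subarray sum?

Using Kadane's algorithm on [2, -9, 4, -6, -4, 1]:

Scanning through the array:
Position 1 (value -9): max_ending_here = -7, max_so_far = 2
Position 2 (value 4): max_ending_here = 4, max_so_far = 4
Position 3 (value -6): max_ending_here = -2, max_so_far = 4
Position 4 (value -4): max_ending_here = -4, max_so_far = 4
Position 5 (value 1): max_ending_here = 1, max_so_far = 4

Maximum subarray: [4]
Maximum sum: 4

The maximum subarray is [4] with sum 4. This subarray runs from index 2 to index 2.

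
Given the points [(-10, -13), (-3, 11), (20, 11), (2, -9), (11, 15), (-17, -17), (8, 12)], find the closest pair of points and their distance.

Computing all pairwise distances among 7 points:

d((-10, -13), (-3, 11)) = 25.0
d((-10, -13), (20, 11)) = 38.4187
d((-10, -13), (2, -9)) = 12.6491
d((-10, -13), (11, 15)) = 35.0
d((-10, -13), (-17, -17)) = 8.0623
d((-10, -13), (8, 12)) = 30.8058
d((-3, 11), (20, 11)) = 23.0
d((-3, 11), (2, -9)) = 20.6155
d((-3, 11), (11, 15)) = 14.5602
d((-3, 11), (-17, -17)) = 31.305
d((-3, 11), (8, 12)) = 11.0454
d((20, 11), (2, -9)) = 26.9072
d((20, 11), (11, 15)) = 9.8489
d((20, 11), (-17, -17)) = 46.4004
d((20, 11), (8, 12)) = 12.0416
d((2, -9), (11, 15)) = 25.632
d((2, -9), (-17, -17)) = 20.6155
d((2, -9), (8, 12)) = 21.8403
d((11, 15), (-17, -17)) = 42.5206
d((11, 15), (8, 12)) = 4.2426 <-- minimum
d((-17, -17), (8, 12)) = 38.2884

Closest pair: (11, 15) and (8, 12) with distance 4.2426

The closest pair is (11, 15) and (8, 12) with Euclidean distance 4.2426. For 7 points, brute-force pairwise comparison is shown above. For large n, the divide-and-conquer algorithm (sort by x, recurse on halves, check the dividing strip) achieves O(n log n).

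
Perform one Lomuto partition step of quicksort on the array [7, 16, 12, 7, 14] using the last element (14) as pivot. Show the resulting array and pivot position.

Lomuto partition with pivot = 14:

Initial array: [7, 16, 12, 7, 14]

arr[0]=7 <= 14: swap with position 0, array becomes [7, 16, 12, 7, 14]
arr[1]=16 > 14: no swap
arr[2]=12 <= 14: swap with position 1, array becomes [7, 12, 16, 7, 14]
arr[3]=7 <= 14: swap with position 2, array becomes [7, 12, 7, 16, 14]

Place pivot at position 3: [7, 12, 7, 14, 16]
Pivot position: 3

After partitioning with pivot 14, the array becomes [7, 12, 7, 14, 16]. The pivot is placed at index 3. All elements to the left of the pivot are <= 14, and all elements to the right are > 14.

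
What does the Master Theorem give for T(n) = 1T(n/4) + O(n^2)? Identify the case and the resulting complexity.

Master Theorem for T(n) = 1T(n/4) + O(n^2):

a = 1, b = 4, c = 2
log_b(a) = log_4(1) = 0.0000

Case 3: c = 2 > log_4(1) = 0.0000
T(n) = O(n^2) = O(n^2)

For T(n) = 1T(n/4) + O(n^2): log_4(1) = 0.0000. This is Case 3 of the Master Theorem (c > log_b(a), work dominated by root), giving O(n^2).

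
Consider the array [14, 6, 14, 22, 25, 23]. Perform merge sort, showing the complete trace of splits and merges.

Merge sort trace:

Split: [14, 6, 14, 22, 25, 23] -> [14, 6, 14] and [22, 25, 23]
  Split: [14, 6, 14] -> [14] and [6, 14]
    Split: [6, 14] -> [6] and [14]
    Merge: [6] + [14] -> [6, 14]
  Merge: [14] + [6, 14] -> [6, 14, 14]
  Split: [22, 25, 23] -> [22] and [25, 23]
    Split: [25, 23] -> [25] and [23]
    Merge: [25] + [23] -> [23, 25]
  Merge: [22] + [23, 25] -> [22, 23, 25]
Merge: [6, 14, 14] + [22, 23, 25] -> [6, 14, 14, 22, 23, 25]

Final sorted array: [6, 14, 14, 22, 23, 25]

The merge sort proceeds by recursively splitting the array and merging sorted halves.
After all merges, the sorted array is [6, 14, 14, 22, 23, 25].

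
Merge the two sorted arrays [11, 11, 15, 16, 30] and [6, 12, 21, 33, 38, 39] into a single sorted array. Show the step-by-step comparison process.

Merging process:

Compare 11 vs 6: take 6 from right. Merged: [6]
Compare 11 vs 12: take 11 from left. Merged: [6, 11]
Compare 11 vs 12: take 11 from left. Merged: [6, 11, 11]
Compare 15 vs 12: take 12 from right. Merged: [6, 11, 11, 12]
Compare 15 vs 21: take 15 from left. Merged: [6, 11, 11, 12, 15]
Compare 16 vs 21: take 16 from left. Merged: [6, 11, 11, 12, 15, 16]
Compare 30 vs 21: take 21 from right. Merged: [6, 11, 11, 12, 15, 16, 21]
Compare 30 vs 33: take 30 from left. Merged: [6, 11, 11, 12, 15, 16, 21, 30]
Append remaining from right: [33, 38, 39]. Merged: [6, 11, 11, 12, 15, 16, 21, 30, 33, 38, 39]

Final merged array: [6, 11, 11, 12, 15, 16, 21, 30, 33, 38, 39]
Total comparisons: 8

The merged array is [6, 11, 11, 12, 15, 16, 21, 30, 33, 38, 39], requiring 8 comparisons. The merge step runs in O(n) time where n is the total number of elements.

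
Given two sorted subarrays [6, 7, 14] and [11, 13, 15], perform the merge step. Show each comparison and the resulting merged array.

Merging process:

Compare 6 vs 11: take 6 from left. Merged: [6]
Compare 7 vs 11: take 7 from left. Merged: [6, 7]
Compare 14 vs 11: take 11 from right. Merged: [6, 7, 11]
Compare 14 vs 13: take 13 from right. Merged: [6, 7, 11, 13]
Compare 14 vs 15: take 14 from left. Merged: [6, 7, 11, 13, 14]
Append remaining from right: [15]. Merged: [6, 7, 11, 13, 14, 15]

Final merged array: [6, 7, 11, 13, 14, 15]
Total comparisons: 5

The merged array is [6, 7, 11, 13, 14, 15], requiring 5 comparisons. The merge step runs in O(n) time where n is the total number of elements.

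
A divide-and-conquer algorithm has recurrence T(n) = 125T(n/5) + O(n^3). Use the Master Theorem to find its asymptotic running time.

Master Theorem for T(n) = 125T(n/5) + O(n^3):

a = 125, b = 5, c = 3
log_b(a) = log_5(125) = 3.0000

Case 2: c = 3 = log_5(125) = 3.0000
T(n) = O(n^3 log n) = O(n^3 log n)

For T(n) = 125T(n/5) + O(n^3): log_5(125) = 3.0000. This is Case 2 of the Master Theorem (c = log_b(a), equal work at all levels), giving O(n^3 log n).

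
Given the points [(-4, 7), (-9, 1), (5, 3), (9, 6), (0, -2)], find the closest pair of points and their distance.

Computing all pairwise distances among 5 points:

d((-4, 7), (-9, 1)) = 7.8102
d((-4, 7), (5, 3)) = 9.8489
d((-4, 7), (9, 6)) = 13.0384
d((-4, 7), (0, -2)) = 9.8489
d((-9, 1), (5, 3)) = 14.1421
d((-9, 1), (9, 6)) = 18.6815
d((-9, 1), (0, -2)) = 9.4868
d((5, 3), (9, 6)) = 5.0 <-- minimum
d((5, 3), (0, -2)) = 7.0711
d((9, 6), (0, -2)) = 12.0416

Closest pair: (5, 3) and (9, 6) with distance 5.0

The closest pair is (5, 3) and (9, 6) with Euclidean distance 5.0. For 5 points, brute-force pairwise comparison is shown above. For large n, the divide-and-conquer algorithm (sort by x, recurse on halves, check the dividing strip) achieves O(n log n).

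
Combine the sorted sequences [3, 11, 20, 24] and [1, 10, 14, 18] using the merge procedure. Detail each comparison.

Merging process:

Compare 3 vs 1: take 1 from right. Merged: [1]
Compare 3 vs 10: take 3 from left. Merged: [1, 3]
Compare 11 vs 10: take 10 from right. Merged: [1, 3, 10]
Compare 11 vs 14: take 11 from left. Merged: [1, 3, 10, 11]
Compare 20 vs 14: take 14 from right. Merged: [1, 3, 10, 11, 14]
Compare 20 vs 18: take 18 from right. Merged: [1, 3, 10, 11, 14, 18]
Append remaining from left: [20, 24]. Merged: [1, 3, 10, 11, 14, 18, 20, 24]

Final merged array: [1, 3, 10, 11, 14, 18, 20, 24]
Total comparisons: 6

The merged array is [1, 3, 10, 11, 14, 18, 20, 24], requiring 6 comparisons. The merge step runs in O(n) time where n is the total number of elements.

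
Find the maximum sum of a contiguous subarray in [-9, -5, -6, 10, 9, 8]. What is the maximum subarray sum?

Using Kadane's algorithm on [-9, -5, -6, 10, 9, 8]:

Scanning through the array:
Position 1 (value -5): max_ending_here = -5, max_so_far = -5
Position 2 (value -6): max_ending_here = -6, max_so_far = -5
Position 3 (value 10): max_ending_here = 10, max_so_far = 10
Position 4 (value 9): max_ending_here = 19, max_so_far = 19
Position 5 (value 8): max_ending_here = 27, max_so_far = 27

Maximum subarray: [10, 9, 8]
Maximum sum: 27

The maximum subarray is [10, 9, 8] with sum 27. This subarray runs from index 3 to index 5.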